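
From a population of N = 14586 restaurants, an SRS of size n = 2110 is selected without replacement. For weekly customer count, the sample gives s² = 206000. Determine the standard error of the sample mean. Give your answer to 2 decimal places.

9.14

Under SRS without replacement, Var(ȳ) = (1 − f)·s²/n with f = n/N = 2110/14586 = 0.14465926.
Var(ȳ) = (1 − 0.14465926)·206000/2110 = 0.85534074·97.630332 = 83.5072.
SE(ȳ) = √(83.5072) = 9.14.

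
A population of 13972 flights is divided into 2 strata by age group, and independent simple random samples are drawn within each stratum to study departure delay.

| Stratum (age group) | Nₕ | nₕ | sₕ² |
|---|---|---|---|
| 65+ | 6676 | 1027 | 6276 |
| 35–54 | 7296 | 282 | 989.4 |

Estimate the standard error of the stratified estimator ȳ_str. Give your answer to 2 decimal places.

Var(ȳ_str) = Σₕ Wₕ²(1 − fₕ)sₕ²/nₕ with Wₕ = Nₕ/N, N = 13972.
65+: Wₕ = 0.47781277; term = 0.47781277²·(1 − 0.15383463)·6276/1027 = 1.1805469.
35–54: Wₕ = 0.52218723; term = 0.52218723²·(1 − 0.03865132)·989.4/282 = 0.91972127.
Sum = 2.1002682.
SE = √(2.1002682) = 1.45.

1.45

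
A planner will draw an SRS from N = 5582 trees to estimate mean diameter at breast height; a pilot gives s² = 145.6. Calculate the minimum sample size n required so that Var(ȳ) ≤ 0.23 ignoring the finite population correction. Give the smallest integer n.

634

Without fpc, n₀ = s²/D = 145.6/0.23 = 633.0435.
Rounding up, n = 634.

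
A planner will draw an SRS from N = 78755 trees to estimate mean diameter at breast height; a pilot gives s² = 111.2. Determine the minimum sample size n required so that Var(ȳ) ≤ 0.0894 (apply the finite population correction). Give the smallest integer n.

Without fpc, n₀ = s²/D = 111.2/0.0894 = 1243.8479.
With fpc, (1 − n/N)·s²/n ≤ D requires n ≥ n₀/(1 + n₀/N) = 1243.8479/(1 + 1243.8479/78755) = 1224.5082.
Rounding up, n = 1225.

1225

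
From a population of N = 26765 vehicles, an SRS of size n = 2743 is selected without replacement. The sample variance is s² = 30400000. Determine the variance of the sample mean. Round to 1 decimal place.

9946.9

Under SRS without replacement, Var(ȳ) = (1 − f)·s²/n with f = n/N = 2743/26765 = 0.10248459.
Var(ȳ) = (1 − 0.10248459)·30400000/2743 = 0.89751541·11082.756 = 9946.9444.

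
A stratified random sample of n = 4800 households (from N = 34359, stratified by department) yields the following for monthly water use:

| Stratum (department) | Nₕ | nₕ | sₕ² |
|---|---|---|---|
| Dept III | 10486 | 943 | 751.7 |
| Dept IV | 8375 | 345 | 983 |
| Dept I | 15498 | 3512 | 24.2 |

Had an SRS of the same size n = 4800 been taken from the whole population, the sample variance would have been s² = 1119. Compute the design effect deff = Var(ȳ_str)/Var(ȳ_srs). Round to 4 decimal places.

Var(ȳ_str) = Σ Wₕ²(1−fₕ)sₕ²/nₕ with Wₕ = Nₕ/34359:
  Dept III: (10486/34359)²·(1−943/10486)·751.7/943 = 0.067568862
  Dept IV: (8375/34359)²·(1−345/8375)·983/345 = 0.16231317
  Dept I: (15498/34359)²·(1−3512/15498)·24.2/3512 = 0.0010842508
  → Var(ȳ_str) = 0.23096628.
Var(ȳ_srs) = (1 − 4800/34359)·1119/4800 = 0.20055711.
deff = 0.23096628 / 0.20055711 = 1.1516.

1.1516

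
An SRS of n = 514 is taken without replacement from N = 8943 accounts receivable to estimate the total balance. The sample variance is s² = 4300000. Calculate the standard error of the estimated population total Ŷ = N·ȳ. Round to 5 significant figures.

Var(Ŷ) = N²·Var(ȳ) = N²·(1 − n/N)·s²/n.
f = 514/8943 = 0.05747512; Var(ȳ) = 0.94252488·4300000/514 = 7884.9358.
Var(Ŷ) = 8943² · 7884.9358 = 6.3061547 × 10^11.
SE(Ŷ) = √(6.3061547 × 10^11) = 794110.

794110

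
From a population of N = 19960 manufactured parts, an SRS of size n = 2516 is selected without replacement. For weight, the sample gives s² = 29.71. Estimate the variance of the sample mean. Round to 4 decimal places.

Under SRS without replacement, Var(ȳ) = (1 − f)·s²/n with f = n/N = 2516/19960 = 0.12605210.
Var(ȳ) = (1 − 0.12605210)·29.71/2516 = 0.87394790·0.011808426 = 0.010319949.

0.0103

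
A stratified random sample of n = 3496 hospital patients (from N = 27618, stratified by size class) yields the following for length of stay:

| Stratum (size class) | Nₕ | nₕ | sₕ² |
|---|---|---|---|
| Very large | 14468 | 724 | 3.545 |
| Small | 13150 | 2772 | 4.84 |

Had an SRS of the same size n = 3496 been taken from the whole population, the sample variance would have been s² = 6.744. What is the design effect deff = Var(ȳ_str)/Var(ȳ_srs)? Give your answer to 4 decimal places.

0.9430

Var(ȳ_str) = Σ Wₕ²(1−fₕ)sₕ²/nₕ with Wₕ = Nₕ/27618:
  Very large: (14468/27618)²·(1−724/14468)·3.545/724 = 0.0012764825
  Small: (13150/27618)²·(1−2772/13150)·4.84/2772 = 3.1239718 × 10^-4
  → Var(ȳ_str) = 0.0015888797.
Var(ȳ_srs) = (1 − 3496/27618)·6.744/3496 = 0.0016848732.
deff = 0.0015888797 / 0.0016848732 = 0.9430.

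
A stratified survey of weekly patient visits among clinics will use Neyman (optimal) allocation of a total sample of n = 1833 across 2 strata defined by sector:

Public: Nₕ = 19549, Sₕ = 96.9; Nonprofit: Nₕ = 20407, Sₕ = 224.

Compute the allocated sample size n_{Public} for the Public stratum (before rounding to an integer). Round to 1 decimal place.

Neyman allocation: nₕ = n·NₕSₕ / Σⱼ NⱼSⱼ.
Σ NⱼSⱼ = 19549·96.9 + 20407·224 = 6.4654661 × 10^6.
n_{Public} = 1833·19549·96.9 / (6.4654661 × 10^6) = 537.0.

537.0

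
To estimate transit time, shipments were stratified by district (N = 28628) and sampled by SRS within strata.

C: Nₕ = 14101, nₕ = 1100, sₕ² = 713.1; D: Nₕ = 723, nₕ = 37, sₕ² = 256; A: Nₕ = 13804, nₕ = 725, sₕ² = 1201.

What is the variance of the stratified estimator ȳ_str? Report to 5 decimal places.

0.51412

Var(ȳ_str) = Σₕ Wₕ²(1 − fₕ)sₕ²/nₕ with Wₕ = Nₕ/N, N = 28628.
C: Wₕ = 0.49255973; term = 0.49255973²·(1 − 0.07800865)·713.1/1100 = 0.14501149.
D: Wₕ = 0.02525500; term = 0.02525500²·(1 − 0.05117566)·256/37 = 0.0041871511.
A: Wₕ = 0.48218527; term = 0.48218527²·(1 − 0.05252101)·1201/725 = 0.36492404.
Sum = 0.51412268.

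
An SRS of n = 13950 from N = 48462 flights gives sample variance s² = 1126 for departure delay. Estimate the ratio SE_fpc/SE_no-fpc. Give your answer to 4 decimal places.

f = n/N = 13950/48462 = 0.28785440.
SE_no-fpc = √(s²/n) = 0.2841071; SE_fpc = √((1−f)s²/n) = 0.23975435.
Ratio = √(1−f) = 0.84388720.

0.8439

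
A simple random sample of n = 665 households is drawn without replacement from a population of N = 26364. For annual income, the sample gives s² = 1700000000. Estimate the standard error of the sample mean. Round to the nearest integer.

1579

Under SRS without replacement, Var(ȳ) = (1 − f)·s²/n with f = n/N = 665/26364 = 0.02522379.
Var(ȳ) = (1 − 0.02522379)·1700000000/665 = 0.97477621·2.556391 × 10^6 = 2.4919091 × 10^6.
SE(ȳ) = √(2.4919091 × 10^6) = 1579.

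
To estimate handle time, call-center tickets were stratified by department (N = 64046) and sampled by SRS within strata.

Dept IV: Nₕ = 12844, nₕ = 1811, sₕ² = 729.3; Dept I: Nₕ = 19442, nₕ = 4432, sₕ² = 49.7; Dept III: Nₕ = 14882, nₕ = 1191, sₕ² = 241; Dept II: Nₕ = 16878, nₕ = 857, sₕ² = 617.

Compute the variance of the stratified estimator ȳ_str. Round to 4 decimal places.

Var(ȳ_str) = Σₕ Wₕ²(1 − fₕ)sₕ²/nₕ with Wₕ = Nₕ/N, N = 64046.
Dept IV: Wₕ = 0.20054336; term = 0.20054336²·(1 − 0.14099969)·729.3/1811 = 0.013912259.
Dept I: Wₕ = 0.30356306; term = 0.30356306²·(1 − 0.22796009)·49.7/4432 = 7.9780039 × 10^-4.
Dept III: Wₕ = 0.23236424; term = 0.23236424²·(1 − 0.08002957)·241/1191 = 0.010051196.
Dept II: Wₕ = 0.26352934; term = 0.26352934²·(1 − 0.05077616)·617/857 = 0.047460349.
Sum = 0.072221604.

0.0722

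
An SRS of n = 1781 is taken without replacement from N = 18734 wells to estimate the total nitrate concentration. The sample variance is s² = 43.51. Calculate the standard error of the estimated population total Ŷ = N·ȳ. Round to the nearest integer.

2785

Var(Ŷ) = N²·Var(ȳ) = N²·(1 − n/N)·s²/n.
f = 1781/18734 = 0.09506779; Var(ȳ) = 0.90493221·43.51/1781 = 0.02210758.
Var(Ŷ) = 18734² · 0.02210758 = 7.7589372 × 10^6.
SE(Ŷ) = √(7.7589372 × 10^6) = 2785.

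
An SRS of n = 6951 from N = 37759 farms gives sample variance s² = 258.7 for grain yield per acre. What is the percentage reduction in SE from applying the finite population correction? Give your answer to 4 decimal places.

9.6722

f = n/N = 6951/37759 = 0.18408856.
SE_no-fpc = √(s²/n) = 0.19291881; SE_fpc = √((1−f)s²/n) = 0.17425935.
Ratio = √(1−f) = 0.90327816. Reduction = 100·(1 − 0.90327816) = 9.6722%.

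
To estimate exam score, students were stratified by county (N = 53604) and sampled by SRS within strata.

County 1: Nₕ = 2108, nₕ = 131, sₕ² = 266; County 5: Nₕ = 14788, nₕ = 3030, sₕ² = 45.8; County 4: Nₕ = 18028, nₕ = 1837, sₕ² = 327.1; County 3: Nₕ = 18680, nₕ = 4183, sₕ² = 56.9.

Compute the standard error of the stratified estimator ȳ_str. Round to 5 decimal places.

Var(ȳ_str) = Σₕ Wₕ²(1 − fₕ)sₕ²/nₕ with Wₕ = Nₕ/N, N = 53604.
County 1: Wₕ = 0.03932542; term = 0.03932542²·(1 − 0.06214421)·266/131 = 0.0029450537.
County 5: Wₕ = 0.27587493; term = 0.27587493²·(1 − 0.20489586)·45.8/3030 = 9.1468456 × 10^-4.
County 4: Wₕ = 0.33631819; term = 0.33631819²·(1 − 0.10189705)·327.1/1837 = 0.018088319.
County 3: Wₕ = 0.34848146; term = 0.34848146²·(1 − 0.22392934)·56.9/4183 = 0.0012819911.
Sum = 0.023230048.
SE = √(0.023230048) = 0.15241.

0.15241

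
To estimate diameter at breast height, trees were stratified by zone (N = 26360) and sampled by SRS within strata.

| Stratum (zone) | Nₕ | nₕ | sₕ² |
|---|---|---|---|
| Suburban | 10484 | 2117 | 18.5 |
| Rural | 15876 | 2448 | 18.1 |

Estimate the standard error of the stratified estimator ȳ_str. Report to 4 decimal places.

Var(ȳ_str) = Σₕ Wₕ²(1 − fₕ)sₕ²/nₕ with Wₕ = Nₕ/N, N = 26360.
Suburban: Wₕ = 0.39772382; term = 0.39772382²·(1 − 0.20192675)·18.5/2117 = 0.0011032066.
Rural: Wₕ = 0.60227618; term = 0.60227618²·(1 − 0.15419501)·18.1/2448 = 0.0022684477.
Sum = 0.0033716543.
SE = √(0.0033716543) = 0.0581.

0.0581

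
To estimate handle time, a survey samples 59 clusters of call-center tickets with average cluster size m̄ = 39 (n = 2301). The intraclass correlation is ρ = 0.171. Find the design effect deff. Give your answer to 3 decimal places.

7.498

deff = 1 + (39 − 1)·0.171 = 1 + 6.498 = 7.498.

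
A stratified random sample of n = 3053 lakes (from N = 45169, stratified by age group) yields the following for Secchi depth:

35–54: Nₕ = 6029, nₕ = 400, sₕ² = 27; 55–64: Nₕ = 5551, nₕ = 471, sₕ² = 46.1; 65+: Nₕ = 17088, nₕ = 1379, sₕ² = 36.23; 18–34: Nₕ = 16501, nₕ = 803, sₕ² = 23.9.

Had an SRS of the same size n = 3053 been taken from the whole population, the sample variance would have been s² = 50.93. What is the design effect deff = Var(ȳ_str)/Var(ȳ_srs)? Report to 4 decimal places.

0.6243

Var(ȳ_str) = Σ Wₕ²(1−fₕ)sₕ²/nₕ with Wₕ = Nₕ/45169:
  35–54: (6029/45169)²·(1−400/6029)·27/400 = 0.0011227921
  55–64: (5551/45169)²·(1−471/5551)·46.1/471 = 0.0013528013
  65+: (17088/45169)²·(1−1379/17088)·36.23/1379 = 0.0034567096
  18–34: (16501/45169)²·(1−803/16501)·23.9/803 = 0.0037788182
  → Var(ȳ_str) = 0.0097111212.
Var(ȳ_srs) = (1 − 3053/45169)·50.93/3053 = 0.015554409.
deff = 0.0097111212 / 0.015554409 = 0.6243.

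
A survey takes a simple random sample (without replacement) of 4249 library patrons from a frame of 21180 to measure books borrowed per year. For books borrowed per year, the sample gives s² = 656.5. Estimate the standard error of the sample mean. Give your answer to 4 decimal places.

0.3514

Under SRS without replacement, Var(ȳ) = (1 − f)·s²/n with f = n/N = 4249/21180 = 0.20061379.
Var(ȳ) = (1 − 0.20061379)·656.5/4249 = 0.79938621·0.15450694 = 0.12351072.
SE(ȳ) = √(0.12351072) = 0.3514.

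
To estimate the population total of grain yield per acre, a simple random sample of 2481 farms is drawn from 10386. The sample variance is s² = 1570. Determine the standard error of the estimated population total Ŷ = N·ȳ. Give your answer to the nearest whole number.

7208

Var(Ŷ) = N²·Var(ȳ) = N²·(1 − n/N)·s²/n.
f = 2481/10386 = 0.23887926; Var(ȳ) = 0.76112074·1570/2481 = 0.48164432.
Var(Ŷ) = 10386² · 0.48164432 = 5.1954489 × 10^7.
SE(Ŷ) = √(5.1954489 × 10^7) = 7208.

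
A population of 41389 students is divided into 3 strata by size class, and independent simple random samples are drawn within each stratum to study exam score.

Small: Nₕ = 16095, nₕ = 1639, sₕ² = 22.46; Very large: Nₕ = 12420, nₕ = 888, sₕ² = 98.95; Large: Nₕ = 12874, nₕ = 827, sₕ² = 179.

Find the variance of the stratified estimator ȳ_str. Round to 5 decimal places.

0.03077

Var(ȳ_str) = Σₕ Wₕ²(1 − fₕ)sₕ²/nₕ with Wₕ = Nₕ/N, N = 41389.
Small: Wₕ = 0.38887144; term = 0.38887144²·(1 − 0.10183287)·22.46/1639 = 0.00186123.
Very large: Wₕ = 0.30007973; term = 0.30007973²·(1 − 0.07149758)·98.95/888 = 0.0093166374.
Large: Wₕ = 0.31104883; term = 0.31104883²·(1 − 0.06423800)·179/827 = 0.019596119.
Sum = 0.030773986.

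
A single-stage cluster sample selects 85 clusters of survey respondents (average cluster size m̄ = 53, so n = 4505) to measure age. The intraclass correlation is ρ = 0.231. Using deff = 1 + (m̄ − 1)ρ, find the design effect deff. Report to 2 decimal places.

deff = 1 + (53 − 1)·0.231 = 1 + 12.012 = 13.012.

13.01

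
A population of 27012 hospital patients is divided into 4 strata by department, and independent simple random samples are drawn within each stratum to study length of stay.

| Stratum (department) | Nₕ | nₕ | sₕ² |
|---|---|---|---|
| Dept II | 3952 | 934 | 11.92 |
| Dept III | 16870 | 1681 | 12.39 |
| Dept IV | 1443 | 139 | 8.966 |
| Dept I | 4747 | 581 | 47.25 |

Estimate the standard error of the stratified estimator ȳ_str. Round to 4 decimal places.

Var(ȳ_str) = Σₕ Wₕ²(1 − fₕ)sₕ²/nₕ with Wₕ = Nₕ/N, N = 27012.
Dept II: Wₕ = 0.14630535; term = 0.14630535²·(1 − 0.23633603)·11.92/934 = 2.0861814 × 10^-4.
Dept III: Wₕ = 0.62453724; term = 0.62453724²·(1 − 0.09964434)·12.39/1681 = 0.0025884178.
Dept IV: Wₕ = 0.05342070; term = 0.05342070²·(1 − 0.09632710)·8.966/139 = 1.6634677 × 10^-4.
Dept I: Wₕ = 0.17573671; term = 0.17573671²·(1 − 0.12239309)·47.25/581 = 0.0022041985.
Sum = 0.0051675812.
SE = √(0.0051675812) = 0.0719.

0.0719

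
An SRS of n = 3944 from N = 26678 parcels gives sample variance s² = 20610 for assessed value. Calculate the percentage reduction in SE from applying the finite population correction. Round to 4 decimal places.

7.6873

f = n/N = 3944/26678 = 0.14783717.
SE_no-fpc = √(s²/n) = 2.2859701; SE_fpc = √((1−f)s²/n) = 2.1102399.
Ratio = √(1−f) = 0.92312666. Reduction = 100·(1 − 0.92312666) = 7.6873%.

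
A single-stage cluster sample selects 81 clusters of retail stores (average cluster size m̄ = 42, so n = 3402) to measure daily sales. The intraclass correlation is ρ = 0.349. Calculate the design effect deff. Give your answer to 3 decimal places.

15.309

deff = 1 + (42 − 1)·0.349 = 1 + 14.309 = 15.309.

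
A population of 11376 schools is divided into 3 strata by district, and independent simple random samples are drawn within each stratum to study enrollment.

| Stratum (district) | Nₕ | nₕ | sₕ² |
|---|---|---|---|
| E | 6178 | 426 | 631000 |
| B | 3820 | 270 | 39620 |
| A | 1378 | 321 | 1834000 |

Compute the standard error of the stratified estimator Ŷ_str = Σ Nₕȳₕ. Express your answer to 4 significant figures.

Var(Ŷ_str) = Σₕ Nₕ²(1 − fₕ)sₕ²/nₕ.
E: 6178²·(1 − 426/6178)·631000/426 = 5.2636444 × 10^10.
B: 3820²·(1 − 270/3820)·39620/270 = 1.9899512 × 10^9.
A: 1378²·(1 − 321/1378)·1834000/321 = 8.3218236 × 10^9.
Sum = 6.2948219 × 10^10.
SE = √(6.2948219 × 10^10) = 250900.

250900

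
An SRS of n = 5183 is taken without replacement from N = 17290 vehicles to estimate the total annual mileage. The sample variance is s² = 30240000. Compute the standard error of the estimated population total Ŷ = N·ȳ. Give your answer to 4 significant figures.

1.105 × 10^6

Var(Ŷ) = N²·Var(ȳ) = N²·(1 − n/N)·s²/n.
f = 5183/17290 = 0.29976865; Var(ȳ) = 0.70023135·30240000/5183 = 4085.471.
Var(Ŷ) = 17290² · 4085.471 = 1.2213275 × 10^12.
SE(Ŷ) = √(1.2213275 × 10^12) = 1.105 × 10^6.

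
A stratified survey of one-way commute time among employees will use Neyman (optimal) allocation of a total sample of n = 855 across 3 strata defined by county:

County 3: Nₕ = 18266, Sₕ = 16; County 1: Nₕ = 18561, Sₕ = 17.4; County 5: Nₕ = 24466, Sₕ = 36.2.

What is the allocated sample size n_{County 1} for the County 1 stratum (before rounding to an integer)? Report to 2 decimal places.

183.98

Neyman allocation: nₕ = n·NₕSₕ / Σⱼ NⱼSⱼ.
Σ NⱼSⱼ = 18266·16 + 18561·17.4 + 24466·36.2 = 1.5008866 × 10^6.
n_{County 1} = 855·18561·17.4 / (1.5008866 × 10^6) = 183.98.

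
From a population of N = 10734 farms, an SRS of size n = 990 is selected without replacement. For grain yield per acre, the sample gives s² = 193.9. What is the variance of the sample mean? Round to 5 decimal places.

Under SRS without replacement, Var(ȳ) = (1 − f)·s²/n with f = n/N = 990/10734 = 0.09223030.
Var(ȳ) = (1 − 0.09223030)·193.9/990 = 0.90776970·0.19585859 = 0.17779449.

0.17779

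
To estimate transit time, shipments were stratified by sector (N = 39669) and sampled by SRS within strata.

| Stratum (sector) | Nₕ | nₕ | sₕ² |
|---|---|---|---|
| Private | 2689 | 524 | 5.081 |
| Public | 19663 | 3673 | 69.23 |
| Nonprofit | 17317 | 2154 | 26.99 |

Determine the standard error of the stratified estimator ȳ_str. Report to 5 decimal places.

0.07676

Var(ȳ_str) = Σₕ Wₕ²(1 − fₕ)sₕ²/nₕ with Wₕ = Nₕ/N, N = 39669.
Private: Wₕ = 0.06778593; term = 0.06778593²·(1 − 0.19486798)·5.081/524 = 3.5872703 × 10^-5.
Public: Wₕ = 0.49567672; term = 0.49567672²·(1 − 0.18679754)·69.23/3673 = 0.0037659031.
Nonprofit: Wₕ = 0.43653735; term = 0.43653735²·(1 − 0.12438644)·26.99/2154 = 0.0020907999.
Sum = 0.0058925757.
SE = √(0.0058925757) = 0.07676.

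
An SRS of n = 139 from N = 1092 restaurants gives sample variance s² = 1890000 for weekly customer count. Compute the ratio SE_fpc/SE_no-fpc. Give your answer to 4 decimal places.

f = n/N = 139/1092 = 0.12728938.
SE_no-fpc = √(s²/n) = 116.6067; SE_fpc = √((1−f)s²/n) = 108.93279.
Ratio = √(1−f) = 0.93418982.

0.9342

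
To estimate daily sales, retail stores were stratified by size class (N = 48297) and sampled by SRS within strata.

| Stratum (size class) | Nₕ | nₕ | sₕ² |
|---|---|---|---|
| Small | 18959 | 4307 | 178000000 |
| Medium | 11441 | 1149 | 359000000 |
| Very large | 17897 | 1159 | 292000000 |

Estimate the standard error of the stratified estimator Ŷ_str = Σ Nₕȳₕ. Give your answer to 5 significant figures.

Var(Ŷ_str) = Σₕ Nₕ²(1 − fₕ)sₕ²/nₕ.
Small: 18959²·(1 − 4307/18959)·178000000/4307 = 1.1480412 × 10^13.
Medium: 11441²·(1 − 1149/11441)·359000000/1149 = 3.6790711 × 10^13.
Very large: 17897²·(1 − 1159/17897)·292000000/1159 = 7.5471541 × 10^13.
Sum = 1.2374266 × 10^14.
SE = √(1.2374266 × 10^14) = 1.1124 × 10^7.

1.1124 × 10^7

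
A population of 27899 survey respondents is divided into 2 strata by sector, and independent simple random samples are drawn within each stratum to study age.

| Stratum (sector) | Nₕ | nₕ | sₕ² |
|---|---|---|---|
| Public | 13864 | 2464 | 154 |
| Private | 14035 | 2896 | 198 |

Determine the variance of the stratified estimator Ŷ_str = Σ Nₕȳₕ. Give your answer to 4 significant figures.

Var(Ŷ_str) = Σₕ Nₕ²(1 − fₕ)sₕ²/nₕ.
Public: 13864²·(1 − 2464/13864)·154/2464 = 9.8781 × 10^6.
Private: 14035²·(1 − 2896/14035)·198/2896 = 1.0688709 × 10^7.
Sum = 2.0566809 × 10^7.

2.057 × 10^7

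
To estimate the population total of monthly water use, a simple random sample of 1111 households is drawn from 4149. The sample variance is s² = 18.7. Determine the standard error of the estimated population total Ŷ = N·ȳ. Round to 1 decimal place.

Var(Ŷ) = N²·Var(ȳ) = N²·(1 − n/N)·s²/n.
f = 1111/4149 = 0.26777537; Var(ȳ) = 0.73222463·18.7/1111 = 0.012324573.
Var(Ŷ) = 4149² · 0.012324573 = 212157.68.
SE(Ŷ) = √(212157.68) = 460.6.

460.6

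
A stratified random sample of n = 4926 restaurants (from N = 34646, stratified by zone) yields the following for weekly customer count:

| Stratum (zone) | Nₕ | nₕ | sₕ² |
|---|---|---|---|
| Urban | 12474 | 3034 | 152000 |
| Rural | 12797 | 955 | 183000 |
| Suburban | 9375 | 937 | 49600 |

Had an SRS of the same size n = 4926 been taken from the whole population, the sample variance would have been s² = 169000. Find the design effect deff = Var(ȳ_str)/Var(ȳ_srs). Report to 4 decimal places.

1.1076

Var(ȳ_str) = Σ Wₕ²(1−fₕ)sₕ²/nₕ with Wₕ = Nₕ/34646:
  Urban: (12474/34646)²·(1−3034/12474)·152000/3034 = 4.9147286
  Rural: (12797/34646)²·(1−955/12797)·183000/955 = 24.192165
  Suburban: (9375/34646)²·(1−937/9375)·49600/937 = 3.4885639
  → Var(ȳ_str) = 32.595458.
Var(ȳ_srs) = (1 − 4926/34646)·169000/4926 = 29.429847.
deff = 32.595458 / 29.429847 = 1.1076.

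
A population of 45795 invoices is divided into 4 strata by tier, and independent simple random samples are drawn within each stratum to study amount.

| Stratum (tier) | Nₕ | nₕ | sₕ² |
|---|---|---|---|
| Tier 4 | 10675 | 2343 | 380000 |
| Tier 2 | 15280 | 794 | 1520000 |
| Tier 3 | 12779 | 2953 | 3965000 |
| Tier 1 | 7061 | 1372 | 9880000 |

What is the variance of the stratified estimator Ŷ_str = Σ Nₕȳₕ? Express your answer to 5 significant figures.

Var(Ŷ_str) = Σₕ Nₕ²(1 − fₕ)sₕ²/nₕ.
Tier 4: 10675²·(1 − 2343/10675)·380000/2343 = 1.442542 × 10^10.
Tier 2: 15280²·(1 − 794/15280)·1520000/794 = 4.2373557 × 10^11.
Tier 3: 12779²·(1 − 2953/12779)·3965000/2953 = 1.6859837 × 10^11.
Tier 1: 7061²·(1 − 1372/7061)·9880000/1372 = 2.8927105 × 10^11.
Sum = 8.9603041 × 10^11.

8.9603 × 10^11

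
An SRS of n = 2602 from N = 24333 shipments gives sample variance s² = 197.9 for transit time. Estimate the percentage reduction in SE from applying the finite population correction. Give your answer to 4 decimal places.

5.4978

f = n/N = 2602/24333 = 0.10693297.
SE_no-fpc = √(s²/n) = 0.27578412; SE_fpc = √((1−f)s²/n) = 0.26062212.
Ratio = √(1−f) = 0.94502224. Reduction = 100·(1 − 0.94502224) = 5.4978%.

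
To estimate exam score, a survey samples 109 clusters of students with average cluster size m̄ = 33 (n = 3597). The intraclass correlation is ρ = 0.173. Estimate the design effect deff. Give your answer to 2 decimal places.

deff = 1 + (33 − 1)·0.173 = 1 + 5.536 = 6.536.

6.54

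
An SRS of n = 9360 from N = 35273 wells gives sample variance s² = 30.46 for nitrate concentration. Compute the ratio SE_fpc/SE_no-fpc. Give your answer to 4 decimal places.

0.8571

f = n/N = 9360/35273 = 0.26535877.
SE_no-fpc = √(s²/n) = 0.05704624; SE_fpc = √((1−f)s²/n) = 0.048895025.
Ratio = √(1−f) = 0.85711214.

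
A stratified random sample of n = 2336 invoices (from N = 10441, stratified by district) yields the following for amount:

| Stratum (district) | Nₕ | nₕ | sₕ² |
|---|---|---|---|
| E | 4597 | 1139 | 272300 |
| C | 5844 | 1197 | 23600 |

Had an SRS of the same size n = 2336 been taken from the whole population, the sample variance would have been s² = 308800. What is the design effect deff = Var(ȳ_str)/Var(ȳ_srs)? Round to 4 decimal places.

Var(ȳ_str) = Σ Wₕ²(1−fₕ)sₕ²/nₕ with Wₕ = Nₕ/10441:
  E: (4597/10441)²·(1−1139/4597)·272300/1139 = 34.86095
  C: (5844/10441)²·(1−1197/5844)·23600/1197 = 4.9115271
  → Var(ȳ_str) = 39.772477.
Var(ȳ_srs) = (1 − 2336/10441)·308800/2336 = 102.61607.
deff = 39.772477 / 102.61607 = 0.3876.

0.3876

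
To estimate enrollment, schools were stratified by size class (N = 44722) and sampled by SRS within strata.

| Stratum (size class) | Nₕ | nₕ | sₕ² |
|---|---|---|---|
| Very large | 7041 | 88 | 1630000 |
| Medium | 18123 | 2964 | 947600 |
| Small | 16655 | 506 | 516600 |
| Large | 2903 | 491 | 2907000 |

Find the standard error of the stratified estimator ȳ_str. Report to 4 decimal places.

25.5993

Var(ȳ_str) = Σₕ Wₕ²(1 − fₕ)sₕ²/nₕ with Wₕ = Nₕ/N, N = 44722.
Very large: Wₕ = 0.15743929; term = 0.15743929²·(1 − 0.01249822)·1630000/88 = 453.38701.
Medium: Wₕ = 0.40523680; term = 0.40523680²·(1 − 0.16354908)·947600/2964 = 43.914209.
Small: Wₕ = 0.37241179; term = 0.37241179²·(1 − 0.03038127)·516600/506 = 137.29405.
Large: Wₕ = 0.06491212; term = 0.06491212²·(1 − 0.16913538)·2907000/491 = 20.727429.
Sum = 655.3227.
SE = √(655.3227) = 25.5993.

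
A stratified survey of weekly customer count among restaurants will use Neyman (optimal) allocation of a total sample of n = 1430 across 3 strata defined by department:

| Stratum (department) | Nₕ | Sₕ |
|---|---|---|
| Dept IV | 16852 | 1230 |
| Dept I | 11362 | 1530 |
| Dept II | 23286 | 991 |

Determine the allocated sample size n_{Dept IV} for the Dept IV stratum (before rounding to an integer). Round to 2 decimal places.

Neyman allocation: nₕ = n·NₕSₕ / Σⱼ NⱼSⱼ.
Σ NⱼSⱼ = 16852·1230 + 11362·1530 + 23286·991 = 6.1188246 × 10^7.
n_{Dept IV} = 1430·16852·1230 / (6.1188246 × 10^7) = 484.42.

484.42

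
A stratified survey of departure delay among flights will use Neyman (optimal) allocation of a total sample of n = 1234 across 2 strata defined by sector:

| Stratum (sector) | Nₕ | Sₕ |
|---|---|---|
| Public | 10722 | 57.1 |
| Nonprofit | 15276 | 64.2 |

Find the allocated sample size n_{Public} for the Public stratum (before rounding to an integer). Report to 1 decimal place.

474.3

Neyman allocation: nₕ = n·NₕSₕ / Σⱼ NⱼSⱼ.
Σ NⱼSⱼ = 10722·57.1 + 15276·64.2 = 1.5929454 × 10^6.
n_{Public} = 1234·10722·57.1 / (1.5929454 × 10^6) = 474.3.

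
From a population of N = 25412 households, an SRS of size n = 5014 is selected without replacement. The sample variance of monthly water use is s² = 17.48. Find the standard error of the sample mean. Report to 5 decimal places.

Under SRS without replacement, Var(ȳ) = (1 − f)·s²/n with f = n/N = 5014/25412 = 0.19730836.
Var(ȳ) = (1 − 0.19730836)·17.48/5014 = 0.80269164·0.0034862385 = 0.0027983745.
SE(ȳ) = √(0.0027983745) = 0.05290.

0.05290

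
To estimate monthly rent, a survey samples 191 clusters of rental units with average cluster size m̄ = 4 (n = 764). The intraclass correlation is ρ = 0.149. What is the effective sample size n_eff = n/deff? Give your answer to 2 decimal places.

deff = 1 + (4 − 1)·0.149 = 1 + 0.447 = 1.447.
n_eff = 764 / 1.447 = 527.99.

527.99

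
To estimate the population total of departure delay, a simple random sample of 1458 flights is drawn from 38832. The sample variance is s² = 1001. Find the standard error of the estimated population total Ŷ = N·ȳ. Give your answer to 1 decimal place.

Var(Ŷ) = N²·Var(ȳ) = N²·(1 − n/N)·s²/n.
f = 1458/38832 = 0.03754635; Var(ȳ) = 0.96245365·1001/1458 = 0.66077922.
Var(Ŷ) = 38832² · 0.66077922 = 9.9640499 × 10^8.
SE(Ŷ) = √(9.9640499 × 10^8) = 31565.9.

31565.9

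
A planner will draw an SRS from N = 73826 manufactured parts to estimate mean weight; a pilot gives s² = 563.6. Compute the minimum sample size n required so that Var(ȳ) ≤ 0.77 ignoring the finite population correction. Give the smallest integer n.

732

Without fpc, n₀ = s²/D = 563.6/0.77 = 731.9481.
Rounding up, n = 732.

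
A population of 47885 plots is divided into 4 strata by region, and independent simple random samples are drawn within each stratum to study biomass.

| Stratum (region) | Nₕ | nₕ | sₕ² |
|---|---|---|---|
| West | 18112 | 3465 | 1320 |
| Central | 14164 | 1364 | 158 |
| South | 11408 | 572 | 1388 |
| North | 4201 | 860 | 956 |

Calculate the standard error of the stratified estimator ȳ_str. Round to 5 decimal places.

Var(ȳ_str) = Σₕ Wₕ²(1 − fₕ)sₕ²/nₕ with Wₕ = Nₕ/N, N = 47885.
West: Wₕ = 0.37823953; term = 0.37823953²·(1 − 0.19130963)·1320/3465 = 0.04407444.
Central: Wₕ = 0.29579200; term = 0.29579200²·(1 − 0.09630048)·158/1364 = 0.009158822.
South: Wₕ = 0.23823744; term = 0.23823744²·(1 − 0.05014025)·1388/572 = 0.13081964.
North: Wₕ = 0.08773102; term = 0.08773102²·(1 − 0.20471316)·956/860 = 0.0068043965.
Sum = 0.1908573.
SE = √(0.1908573) = 0.43687.

0.43687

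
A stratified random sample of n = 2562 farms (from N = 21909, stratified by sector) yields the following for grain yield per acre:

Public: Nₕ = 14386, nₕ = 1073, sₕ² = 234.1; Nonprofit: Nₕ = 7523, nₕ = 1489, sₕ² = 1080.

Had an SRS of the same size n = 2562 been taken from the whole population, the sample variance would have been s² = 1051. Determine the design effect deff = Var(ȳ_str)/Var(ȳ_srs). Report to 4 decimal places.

Var(ȳ_str) = Σ Wₕ²(1−fₕ)sₕ²/nₕ with Wₕ = Nₕ/21909:
  Public: (14386/21909)²·(1−1073/14386)·234.1/1073 = 0.08705076
  Nonprofit: (7523/21909)²·(1−1489/7523)·1080/1489 = 0.068593082
  → Var(ȳ_str) = 0.15564384.
Var(ȳ_srs) = (1 − 2562/21909)·1051/2562 = 0.36225523.
deff = 0.15564384 / 0.36225523 = 0.4297.

0.4297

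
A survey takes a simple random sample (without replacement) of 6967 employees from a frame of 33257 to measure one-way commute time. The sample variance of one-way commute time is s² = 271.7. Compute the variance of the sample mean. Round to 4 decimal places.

0.0308

Under SRS without replacement, Var(ȳ) = (1 − f)·s²/n with f = n/N = 6967/33257 = 0.20948973.
Var(ȳ) = (1 − 0.20948973)·271.7/6967 = 0.79051027·0.038998134 = 0.030828425.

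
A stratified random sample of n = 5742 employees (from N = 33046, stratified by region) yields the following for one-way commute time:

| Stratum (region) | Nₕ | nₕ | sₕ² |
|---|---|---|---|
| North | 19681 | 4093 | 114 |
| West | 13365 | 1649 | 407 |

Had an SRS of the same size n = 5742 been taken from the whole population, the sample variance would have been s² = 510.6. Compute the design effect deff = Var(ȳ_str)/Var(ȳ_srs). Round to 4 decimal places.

0.5882

Var(ȳ_str) = Σ Wₕ²(1−fₕ)sₕ²/nₕ with Wₕ = Nₕ/33046:
  North: (19681/33046)²·(1−4093/19681)·114/4093 = 0.007824613
  West: (13365/33046)²·(1−1649/13365)·407/1649 = 0.035390303
  → Var(ȳ_str) = 0.043214916.
Var(ȳ_srs) = (1 − 5742/33046)·510.6/5742 = 0.073472531.
deff = 0.043214916 / 0.073472531 = 0.5882.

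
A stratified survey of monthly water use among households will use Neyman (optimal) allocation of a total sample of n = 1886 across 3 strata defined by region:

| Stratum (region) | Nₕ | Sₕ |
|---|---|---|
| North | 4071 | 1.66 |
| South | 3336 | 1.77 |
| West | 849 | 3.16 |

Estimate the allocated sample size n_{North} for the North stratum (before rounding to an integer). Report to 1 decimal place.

Neyman allocation: nₕ = n·NₕSₕ / Σⱼ NⱼSⱼ.
Σ NⱼSⱼ = 4071·1.66 + 3336·1.77 + 849·3.16 = 15345.42.
n_{North} = 1886·4071·1.66 / 15345.42 = 830.6.

830.6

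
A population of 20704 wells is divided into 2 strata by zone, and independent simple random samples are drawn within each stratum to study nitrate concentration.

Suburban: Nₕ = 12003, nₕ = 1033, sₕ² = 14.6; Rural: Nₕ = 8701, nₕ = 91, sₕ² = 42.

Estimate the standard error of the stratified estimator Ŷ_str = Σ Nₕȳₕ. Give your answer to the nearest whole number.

6036

Var(Ŷ_str) = Σₕ Nₕ²(1 − fₕ)sₕ²/nₕ.
Suburban: 12003²·(1 − 1033/12003)·14.6/1033 = 1.8610111 × 10^6.
Rural: 8701²·(1 − 91/8701)·42/91 = 3.4576435 × 10^7.
Sum = 3.6437446 × 10^7.
SE = √(3.6437446 × 10^7) = 6036.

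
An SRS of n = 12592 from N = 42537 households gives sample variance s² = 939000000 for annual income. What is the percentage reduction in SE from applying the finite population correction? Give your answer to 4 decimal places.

f = n/N = 12592/42537 = 0.29602464.
SE_no-fpc = √(s²/n) = 273.0772; SE_fpc = √((1−f)s²/n) = 229.12062.
Ratio = √(1−f) = 0.83903240. Reduction = 100·(1 − 0.83903240) = 16.0968%.

16.0968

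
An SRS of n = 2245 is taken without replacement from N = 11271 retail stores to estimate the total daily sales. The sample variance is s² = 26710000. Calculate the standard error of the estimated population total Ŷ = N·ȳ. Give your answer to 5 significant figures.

1.1002 × 10^6

Var(Ŷ) = N²·Var(ȳ) = N²·(1 − n/N)·s²/n.
f = 2245/11271 = 0.19918375; Var(ȳ) = 0.80081625·26710000/2245 = 9527.7515.
Var(Ŷ) = 11271² · 9527.7515 = 1.2103621 × 10^12.
SE(Ŷ) = √(1.2103621 × 10^12) = 1.1002 × 10^6.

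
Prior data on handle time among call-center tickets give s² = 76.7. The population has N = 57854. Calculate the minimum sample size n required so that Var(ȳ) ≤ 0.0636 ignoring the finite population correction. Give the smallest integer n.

Without fpc, n₀ = s²/D = 76.7/0.0636 = 1205.9748.
Rounding up, n = 1206.

1206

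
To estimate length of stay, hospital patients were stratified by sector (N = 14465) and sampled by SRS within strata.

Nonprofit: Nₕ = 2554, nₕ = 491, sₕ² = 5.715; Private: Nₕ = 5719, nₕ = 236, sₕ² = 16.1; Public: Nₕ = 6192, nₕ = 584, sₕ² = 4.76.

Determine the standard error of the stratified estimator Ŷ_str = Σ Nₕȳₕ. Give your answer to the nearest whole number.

1576

Var(Ŷ_str) = Σₕ Nₕ²(1 − fₕ)sₕ²/nₕ.
Nonprofit: 2554²·(1 − 491/2554)·5.715/491 = 61327.444.
Private: 5719²·(1 − 236/5719)·16.1/236 = 2.1392041 × 10^6.
Public: 6192²·(1 − 584/6192)·4.76/584 = 283030.38.
Sum = 2.4835619 × 10^6.
SE = √(2.4835619 × 10^6) = 1576.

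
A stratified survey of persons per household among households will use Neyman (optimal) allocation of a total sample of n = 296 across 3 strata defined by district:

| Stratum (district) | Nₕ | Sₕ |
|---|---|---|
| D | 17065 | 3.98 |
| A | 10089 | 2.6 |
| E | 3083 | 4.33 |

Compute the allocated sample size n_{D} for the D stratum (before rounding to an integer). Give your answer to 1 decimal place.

Neyman allocation: nₕ = n·NₕSₕ / Σⱼ NⱼSⱼ.
Σ NⱼSⱼ = 17065·3.98 + 10089·2.6 + 3083·4.33 = 107499.49.
n_{D} = 296·17065·3.98 / 107499.49 = 187.0.

187.0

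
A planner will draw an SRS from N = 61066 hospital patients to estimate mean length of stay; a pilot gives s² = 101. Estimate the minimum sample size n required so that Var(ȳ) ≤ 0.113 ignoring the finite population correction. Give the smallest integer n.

Without fpc, n₀ = s²/D = 101/0.113 = 893.8053.
Rounding up, n = 894.

894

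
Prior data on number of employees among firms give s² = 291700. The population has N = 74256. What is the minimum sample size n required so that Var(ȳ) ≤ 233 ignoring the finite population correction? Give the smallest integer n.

Without fpc, n₀ = s²/D = 291700/233 = 1251.9313.
Rounding up, n = 1252.

1252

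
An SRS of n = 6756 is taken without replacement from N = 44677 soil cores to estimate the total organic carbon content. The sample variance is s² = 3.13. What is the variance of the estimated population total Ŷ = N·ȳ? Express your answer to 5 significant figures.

Var(Ŷ) = N²·Var(ȳ) = N²·(1 − n/N)·s²/n.
f = 6756/44677 = 0.15121875; Var(ȳ) = 0.84878125·3.13/6756 = 3.9323347 × 10^-4.
Var(Ŷ) = 44677² · (3.9323347 × 10^-4) = 784907.51.

784910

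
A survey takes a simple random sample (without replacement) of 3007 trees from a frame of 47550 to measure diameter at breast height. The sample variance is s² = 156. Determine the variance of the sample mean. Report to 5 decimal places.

0.04860

Under SRS without replacement, Var(ȳ) = (1 − f)·s²/n with f = n/N = 3007/47550 = 0.06323870.
Var(ȳ) = (1 − 0.06323870)·156/3007 = 0.93676130·0.051878949 = 0.048598192.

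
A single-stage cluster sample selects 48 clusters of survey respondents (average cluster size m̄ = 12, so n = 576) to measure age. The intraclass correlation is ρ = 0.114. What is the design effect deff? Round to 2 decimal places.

deff = 1 + (12 − 1)·0.114 = 1 + 1.254 = 2.254.

2.25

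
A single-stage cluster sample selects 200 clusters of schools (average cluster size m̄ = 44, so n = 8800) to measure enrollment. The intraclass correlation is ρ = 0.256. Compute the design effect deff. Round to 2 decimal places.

12.01

deff = 1 + (44 − 1)·0.256 = 1 + 11.008 = 12.008.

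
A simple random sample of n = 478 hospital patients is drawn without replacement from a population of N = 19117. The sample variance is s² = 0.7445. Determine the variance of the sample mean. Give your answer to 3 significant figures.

Under SRS without replacement, Var(ȳ) = (1 − f)·s²/n with f = n/N = 478/19117 = 0.02500392.
Var(ȳ) = (1 − 0.02500392)·0.7445/478 = 0.97499608·0.0015575314 = 0.001518587.

0.00152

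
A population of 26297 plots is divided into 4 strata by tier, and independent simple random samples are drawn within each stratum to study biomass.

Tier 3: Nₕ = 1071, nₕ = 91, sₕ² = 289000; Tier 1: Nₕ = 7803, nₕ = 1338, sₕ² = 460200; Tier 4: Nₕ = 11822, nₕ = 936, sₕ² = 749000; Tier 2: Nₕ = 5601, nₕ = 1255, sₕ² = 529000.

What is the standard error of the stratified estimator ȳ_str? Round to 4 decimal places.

Var(ȳ_str) = Σₕ Wₕ²(1 − fₕ)sₕ²/nₕ with Wₕ = Nₕ/N, N = 26297.
Tier 3: Wₕ = 0.04072708; term = 0.04072708²·(1 − 0.08496732)·289000/91 = 4.8201392.
Tier 1: Wₕ = 0.29672586; term = 0.29672586²·(1 − 0.17147251)·460200/1338 = 25.090437.
Tier 4: Wₕ = 0.44955698; term = 0.44955698²·(1 − 0.07917442)·749000/936 = 148.91994.
Tier 2: Wₕ = 0.21299007; term = 0.21299007²·(1 − 0.22406713)·529000/1255 = 14.837298.
Sum = 193.66781.
SE = √(193.66781) = 13.9165.

13.9165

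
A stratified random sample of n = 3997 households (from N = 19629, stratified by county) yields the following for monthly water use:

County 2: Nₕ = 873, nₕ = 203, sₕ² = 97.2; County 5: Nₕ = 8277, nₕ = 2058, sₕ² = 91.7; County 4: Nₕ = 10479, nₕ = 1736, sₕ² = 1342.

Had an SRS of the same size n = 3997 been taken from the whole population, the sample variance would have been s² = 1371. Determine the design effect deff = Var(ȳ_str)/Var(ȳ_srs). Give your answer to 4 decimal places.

Var(ȳ_str) = Σ Wₕ²(1−fₕ)sₕ²/nₕ with Wₕ = Nₕ/19629:
  County 2: (873/19629)²·(1−203/873)·97.2/203 = 7.2688034 × 10^-4
  County 5: (8277/19629)²·(1−2058/8277)·91.7/2058 = 0.0059527977
  County 4: (10479/19629)²·(1−1736/10479)·1342/1736 = 0.18381746
  → Var(ȳ_str) = 0.19049714.
Var(ȳ_srs) = (1 − 3997/19629)·1371/3997 = 0.27316162.
deff = 0.19049714 / 0.27316162 = 0.6974.

0.6974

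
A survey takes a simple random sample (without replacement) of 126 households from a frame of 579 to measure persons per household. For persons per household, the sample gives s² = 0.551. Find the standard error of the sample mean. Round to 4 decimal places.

Under SRS without replacement, Var(ȳ) = (1 − f)·s²/n with f = n/N = 126/579 = 0.21761658.
Var(ȳ) = (1 − 0.21761658)·0.551/126 = 0.78238342·0.0043730159 = 0.0034213751.
SE(ȳ) = √(0.0034213751) = 0.0585.

0.0585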